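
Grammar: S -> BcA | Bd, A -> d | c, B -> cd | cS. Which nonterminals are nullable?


A nonterminal is nullable iff some alternative derives ε (directly, or every symbol in it is nullable)
Nullable: {}


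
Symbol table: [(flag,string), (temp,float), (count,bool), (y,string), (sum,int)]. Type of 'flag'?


Lookup 'flag' → type string


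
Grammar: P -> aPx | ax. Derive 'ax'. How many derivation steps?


Derivation: P => ax
Steps: 1


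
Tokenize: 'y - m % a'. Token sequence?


Scan left to right, longest-match per lexeme
Tokens: ID(y), OP(-), ID(m), OP(%), ID(a)


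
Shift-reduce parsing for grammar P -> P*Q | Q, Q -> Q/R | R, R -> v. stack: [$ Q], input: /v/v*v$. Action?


shift '/' to continue Q -> Q/R
Action: shift


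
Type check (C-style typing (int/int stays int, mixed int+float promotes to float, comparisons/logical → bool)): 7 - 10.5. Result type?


Operand types: int - float
Rule: mixed int/float promotes to float; int/int stays int
Result type: float


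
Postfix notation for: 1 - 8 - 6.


Left to right (same or higher precedence on left)
Postfix: 1 8 - 6 -


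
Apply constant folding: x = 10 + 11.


10 + 11 = 21 at compile time
Optimized: x = 21


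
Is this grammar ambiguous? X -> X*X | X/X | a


'a*a/a' has two parse trees (no precedence encoded between * and /)
Ambiguous


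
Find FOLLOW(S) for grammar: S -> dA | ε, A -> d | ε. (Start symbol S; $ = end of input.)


$ ∈ FOLLOW(S). For each A -> αBβ: add FIRST(β)\{ε} to FOLLOW(B); if β nullable, add FOLLOW(A).
FOLLOW(S) = {$}


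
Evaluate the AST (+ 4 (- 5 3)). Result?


Evaluate inner: (- 5 3) = 2
Evaluate root: (+ 4 2) = 6
Result: 6


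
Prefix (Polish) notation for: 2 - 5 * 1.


'*' binds tighter: tree is (- 2 (* 5 1))
Prefix: - 2 * 5 1


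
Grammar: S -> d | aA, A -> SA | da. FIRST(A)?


Per alternative of A: FIRST(SA) = {a, d}; FIRST(da) = {d}
FIRST(A) = {a, d}


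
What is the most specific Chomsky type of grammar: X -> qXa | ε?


Single nonterminal LHS, but q^n a^n is not regular
Classification: Type 2 (Context-Free)


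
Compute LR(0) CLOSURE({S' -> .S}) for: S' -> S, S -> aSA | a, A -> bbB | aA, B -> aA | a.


Start: S' -> .S
For each item with dot before a nonterminal B, add B -> .γ for every B-production
Closure: [S' -> .S, S -> .aSA, S -> .a]


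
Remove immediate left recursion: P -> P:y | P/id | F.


Left-recursive alternatives: P:y, P/id; non-recursive: F
Introduce P': P -> FP', P' -> :yP' | /idP' | ε


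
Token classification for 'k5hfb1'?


Pattern: letter/underscore followed by alphanumerics, not a keyword
Type: IDENTIFIER


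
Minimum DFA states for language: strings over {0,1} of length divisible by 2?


Track length mod 2: states 0..1, accept at 0
Minimal DFA: 2 states


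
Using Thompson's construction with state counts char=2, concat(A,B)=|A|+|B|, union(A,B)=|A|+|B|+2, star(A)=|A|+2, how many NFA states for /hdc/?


Syntax tree has 3 char leaf(s), 0 union(s), 0 star(s)
chars contribute 3×2 = 6; each union adds +2; each star adds +2
Total: 6 + 0 + 0 = 6 states


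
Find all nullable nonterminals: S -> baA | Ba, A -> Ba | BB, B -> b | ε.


A nonterminal is nullable iff some alternative derives ε (directly, or every symbol in it is nullable)
Nullable: {A, B}


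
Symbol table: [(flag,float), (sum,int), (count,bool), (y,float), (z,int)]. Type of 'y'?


Lookup 'y' → type float


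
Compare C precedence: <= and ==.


'<=' is relational (level 7); '==' is equality (level 6)
Higher level binds tighter
'<=' has higher precedence than '=='


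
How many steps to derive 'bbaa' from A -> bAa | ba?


Derivation: A => bAa => bbaa
Steps: 2


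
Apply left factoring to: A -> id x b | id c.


Common prefix: 'id'
Factored: A -> id A', A' -> x b | c


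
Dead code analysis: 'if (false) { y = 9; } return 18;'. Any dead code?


condition is constant false, so the whole block is unreachable
Dead: 'if (false) { y = 9; }'


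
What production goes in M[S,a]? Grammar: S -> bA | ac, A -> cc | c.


For [S, a]: 'a' ∈ FIRST(ac)
Entry: S -> ac


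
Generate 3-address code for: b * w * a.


Break into single-operator statements:
t1 = b * w
t2 = t1 * a


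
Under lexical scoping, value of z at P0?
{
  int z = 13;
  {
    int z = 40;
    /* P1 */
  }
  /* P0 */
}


z declared in the same block as P0
z = 13


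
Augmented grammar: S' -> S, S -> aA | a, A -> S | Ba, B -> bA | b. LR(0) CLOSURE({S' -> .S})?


Start: S' -> .S
For each item with dot before a nonterminal B, add B -> .γ for every B-production
Closure: [S' -> .S, S -> .aA, S -> .a]


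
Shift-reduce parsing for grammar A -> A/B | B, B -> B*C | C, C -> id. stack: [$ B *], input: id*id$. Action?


no handle; shift 'id'
Action: shift


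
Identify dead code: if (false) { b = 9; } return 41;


condition is constant false, so the whole block is unreachable
Dead: 'if (false) { b = 9; }'


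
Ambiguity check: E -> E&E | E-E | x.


'x&x-x' has two parse trees (no precedence encoded between & and -)
Ambiguous


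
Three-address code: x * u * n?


Break into single-operator statements:
t1 = x * u
t2 = t1 * n


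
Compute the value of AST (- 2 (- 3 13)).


Evaluate inner: (- 3 13) = -10
Evaluate root: (- 2 -10) = 12
Result: 12


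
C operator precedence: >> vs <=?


'>>' is shift (level 8); '<=' is relational (level 7)
Higher level binds tighter
'>>' has higher precedence than '<='


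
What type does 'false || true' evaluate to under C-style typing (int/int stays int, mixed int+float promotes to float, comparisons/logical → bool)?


Operand types: bool || bool
Rule: logical operators take bool operands and yield bool
Result type: bool


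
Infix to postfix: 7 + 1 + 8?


Left to right (same or higher precedence on left)
Postfix: 7 1 + 8 +


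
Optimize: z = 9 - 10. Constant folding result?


9 - 10 = -1 at compile time
Optimized: z = -1


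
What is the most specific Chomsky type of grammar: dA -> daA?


LHS has context (more than one symbol) and |LHS| ≤ |RHS|
Classification: Type 1 (Context-Sensitive)


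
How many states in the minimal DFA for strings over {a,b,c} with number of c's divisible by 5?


Track (count of c) mod 5: states 0..4, accept at 0
Minimal DFA: 5 states


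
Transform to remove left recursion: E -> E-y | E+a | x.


Left-recursive alternatives: E-y, E+a; non-recursive: x
Introduce E': E -> xE', E' -> -yE' | +aE' | ε


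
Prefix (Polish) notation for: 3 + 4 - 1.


left-to-right (same/higher precedence on left): tree is (- (+ 3 4) 1)
Prefix: - + 3 4 1


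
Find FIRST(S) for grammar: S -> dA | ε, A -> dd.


Per alternative of S: FIRST(dA) = {d}; FIRST(ε) = {ε}
FIRST(S) = {d, ε}


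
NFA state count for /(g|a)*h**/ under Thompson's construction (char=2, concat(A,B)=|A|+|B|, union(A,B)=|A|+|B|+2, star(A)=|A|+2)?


Syntax tree has 3 char leaf(s), 1 union(s), 3 star(s)
chars contribute 3×2 = 6; each union adds +2; each star adds +2
Total: 6 + 2 + 6 = 14 states


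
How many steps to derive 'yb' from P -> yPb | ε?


Derivation: P => yPb => yb
Steps: 2


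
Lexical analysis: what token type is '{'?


Pattern: delimiter/punctuation
Type: PUNCTUATION


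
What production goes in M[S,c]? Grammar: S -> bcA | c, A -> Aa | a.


For [S, c]: 'c' ∈ FIRST(c)
Entry: S -> c


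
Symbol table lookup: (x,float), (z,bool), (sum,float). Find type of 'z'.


Lookup 'z' → type bool


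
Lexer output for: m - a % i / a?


Scan left to right, longest-match per lexeme
Tokens: ID(m), OP(-), ID(a), OP(%), ID(i), OP(/), ID(a)


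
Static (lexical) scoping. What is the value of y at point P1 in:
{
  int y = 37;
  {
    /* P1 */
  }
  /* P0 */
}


P1's block does not declare y; resolves to the enclosing declaration at depth 0
y = 37


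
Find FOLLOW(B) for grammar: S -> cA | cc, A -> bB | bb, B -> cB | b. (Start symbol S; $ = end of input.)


$ ∈ FOLLOW(S). For each A -> αBβ: add FIRST(β)\{ε} to FOLLOW(B); if β nullable, add FOLLOW(A).
FOLLOW(B) = {$}


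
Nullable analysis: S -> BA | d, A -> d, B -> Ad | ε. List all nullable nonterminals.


A nonterminal is nullable iff some alternative derives ε (directly, or every symbol in it is nullable)
Nullable: {B}


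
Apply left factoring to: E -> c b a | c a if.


Common prefix: 'c'
Factored: E -> c E', E' -> b a | a if


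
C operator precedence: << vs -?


'-' is additive (level 9); '<<' is shift (level 8)
Higher level binds tighter
'-' has higher precedence than '<<'


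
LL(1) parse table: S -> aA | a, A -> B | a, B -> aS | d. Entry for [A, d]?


For [A, d]: 'd' ∈ FIRST(B)
Entry: A -> B


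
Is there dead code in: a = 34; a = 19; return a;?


first assignment to a is overwritten before any read
Dead: 'a = 34'


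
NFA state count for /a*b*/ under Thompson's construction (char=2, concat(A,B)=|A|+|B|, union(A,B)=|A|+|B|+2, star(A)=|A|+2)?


Syntax tree has 2 char leaf(s), 0 union(s), 2 star(s)
chars contribute 2×2 = 4; each union adds +2; each star adds +2
Total: 4 + 0 + 4 = 8 states


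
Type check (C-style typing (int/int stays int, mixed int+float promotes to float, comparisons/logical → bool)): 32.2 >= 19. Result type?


Operand types: float >= int
Rule: comparison yields bool
Result type: bool


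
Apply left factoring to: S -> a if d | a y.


Common prefix: 'a'
Factored: S -> a S', S' -> if d | y


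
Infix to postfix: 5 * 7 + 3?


Left to right (same or higher precedence on left)
Postfix: 5 7 * 3 +


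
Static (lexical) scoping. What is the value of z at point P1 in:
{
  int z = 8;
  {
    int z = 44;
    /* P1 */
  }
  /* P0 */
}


z declared in the same block as P1
z = 44


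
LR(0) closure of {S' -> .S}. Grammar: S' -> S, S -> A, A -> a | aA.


Start: S' -> .S
For each item with dot before a nonterminal B, add B -> .γ for every B-production
Closure: [S' -> .S, S -> .A, A -> .a, A -> .aA]


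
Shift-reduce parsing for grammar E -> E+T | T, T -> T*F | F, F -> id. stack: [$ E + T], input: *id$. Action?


'*' can extend T; shift to build T -> T*F
Action: shift


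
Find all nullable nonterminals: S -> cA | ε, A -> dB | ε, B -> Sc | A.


A nonterminal is nullable iff some alternative derives ε (directly, or every symbol in it is nullable)
Nullable: {A, B, S}


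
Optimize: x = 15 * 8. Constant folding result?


15 * 8 = 120 at compile time
Optimized: x = 120


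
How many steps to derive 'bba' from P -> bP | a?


Derivation: P => bP => bbP => bba
Steps: 3


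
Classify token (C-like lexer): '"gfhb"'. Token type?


Pattern: double-quoted sequence
Type: STRING_LITERAL


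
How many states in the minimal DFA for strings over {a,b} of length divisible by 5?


Track length mod 5: states 0..4, accept at 0
Minimal DFA: 5 states


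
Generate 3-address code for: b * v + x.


Break into single-operator statements:
t1 = b * v
t2 = t1 + x


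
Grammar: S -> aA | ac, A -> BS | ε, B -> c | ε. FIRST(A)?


Per alternative of A: FIRST(BS) = {a, c}; FIRST(ε) = {ε}
FIRST(A) = {a, c, ε}


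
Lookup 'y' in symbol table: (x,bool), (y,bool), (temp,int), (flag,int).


Lookup 'y' → type bool


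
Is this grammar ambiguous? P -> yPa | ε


balanced y^n…a^n: each string has a unique parse
Unambiguous


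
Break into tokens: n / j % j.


Scan left to right, longest-match per lexeme
Tokens: ID(n), OP(/), ID(j), OP(%), ID(j)


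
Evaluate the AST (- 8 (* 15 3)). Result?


Evaluate inner: (* 15 3) = 45
Evaluate root: (- 8 45) = -37
Result: -37


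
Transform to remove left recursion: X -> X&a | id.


Left-recursive alternatives: X&a; non-recursive: id
Introduce X': X -> idX', X' -> &aX' | ε


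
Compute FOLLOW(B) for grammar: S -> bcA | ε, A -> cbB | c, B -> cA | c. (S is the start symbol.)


$ ∈ FOLLOW(S). For each A -> αBβ: add FIRST(β)\{ε} to FOLLOW(B); if β nullable, add FOLLOW(A).
FOLLOW(B) = {$}


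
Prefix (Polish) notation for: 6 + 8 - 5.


left-to-right (same/higher precedence on left): tree is (- (+ 6 8) 5)
Prefix: - + 6 8 5


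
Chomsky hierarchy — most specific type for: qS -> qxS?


LHS has context (more than one symbol) and |LHS| ≤ |RHS|
Classification: Type 1 (Context-Sensitive)


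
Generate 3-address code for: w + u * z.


Break into single-operator statements:
t1 = u * z
t2 = w + t1


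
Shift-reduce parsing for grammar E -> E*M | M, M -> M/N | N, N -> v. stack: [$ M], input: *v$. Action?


lookahead ∉ {/} so M won't extend; reduce E -> M
Action: reduce (E -> M)


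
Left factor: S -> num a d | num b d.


Common prefix: 'num'
Factored: S -> num S', S' -> a d | b d


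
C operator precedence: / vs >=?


'/' is multiplicative (level 10); '>=' is relational (level 7)
Higher level binds tighter
'/' has higher precedence than '>='


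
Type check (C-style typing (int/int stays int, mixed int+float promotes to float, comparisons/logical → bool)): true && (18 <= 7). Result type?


Operand types: bool && bool
Rule: logical operators take bool operands and yield bool
Result type: bool


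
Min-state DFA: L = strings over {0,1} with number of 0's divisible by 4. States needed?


Track (count of 0) mod 4: states 0..3, accept at 0
Minimal DFA: 4 states


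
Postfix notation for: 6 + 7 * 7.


* has higher precedence, evaluate 7*7 first
Postfix: 6 7 7 * +


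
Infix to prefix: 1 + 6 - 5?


left-to-right (same/higher precedence on left): tree is (- (+ 1 6) 5)
Prefix: - + 1 6 5


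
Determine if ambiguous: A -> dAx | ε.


balanced d^n…x^n: each string has a unique parse
Unambiguous


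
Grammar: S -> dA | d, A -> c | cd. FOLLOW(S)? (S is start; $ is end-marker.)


$ ∈ FOLLOW(S). For each A -> αBβ: add FIRST(β)\{ε} to FOLLOW(B); if β nullable, add FOLLOW(A).
FOLLOW(S) = {$}


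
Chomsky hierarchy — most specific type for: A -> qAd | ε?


Single nonterminal LHS, but q^n d^n is not regular
Classification: Type 2 (Context-Free)


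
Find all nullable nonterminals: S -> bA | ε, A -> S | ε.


A nonterminal is nullable iff some alternative derives ε (directly, or every symbol in it is nullable)
Nullable: {A, S}


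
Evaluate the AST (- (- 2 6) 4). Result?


Evaluate inner: (- 2 6) = -4
Evaluate root: (- -4 4) = -8
Result: -8


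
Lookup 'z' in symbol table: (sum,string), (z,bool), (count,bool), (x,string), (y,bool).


Lookup 'z' → type bool


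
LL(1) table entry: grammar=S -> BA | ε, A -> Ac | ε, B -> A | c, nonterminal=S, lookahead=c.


For [S, c]: 'c' ∈ FIRST(BA)
Entry: S -> BA


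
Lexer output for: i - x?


Scan left to right, longest-match per lexeme
Tokens: ID(i), OP(-), ID(x)


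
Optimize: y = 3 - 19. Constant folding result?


3 - 19 = -16 at compile time
Optimized: y = -16


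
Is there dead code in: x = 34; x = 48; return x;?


first assignment to x is overwritten before any read
Dead: 'x = 34'


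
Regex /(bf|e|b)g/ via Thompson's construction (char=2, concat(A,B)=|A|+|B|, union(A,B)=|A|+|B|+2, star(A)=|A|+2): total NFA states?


Syntax tree has 5 char leaf(s), 2 union(s), 0 star(s)
chars contribute 5×2 = 10; each union adds +2; each star adds +2
Total: 10 + 4 + 0 = 14 states


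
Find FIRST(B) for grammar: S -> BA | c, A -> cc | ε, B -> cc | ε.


Per alternative of B: FIRST(cc) = {c}; FIRST(ε) = {ε}
FIRST(B) = {c, ε}


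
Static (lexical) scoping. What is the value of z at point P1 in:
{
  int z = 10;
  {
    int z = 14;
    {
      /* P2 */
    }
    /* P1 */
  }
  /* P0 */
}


z declared in the same block as P1
z = 14


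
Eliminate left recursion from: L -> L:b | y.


Left-recursive alternatives: L:b; non-recursive: y
Introduce L': L -> yL', L' -> :bL' | ε


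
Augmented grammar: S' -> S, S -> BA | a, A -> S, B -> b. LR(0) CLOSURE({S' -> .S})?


Start: S' -> .S
For each item with dot before a nonterminal B, add B -> .γ for every B-production
Closure: [S' -> .S, S -> .BA, S -> .a, B -> .b]


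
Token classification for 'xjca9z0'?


Pattern: letter/underscore followed by alphanumerics, not a keyword
Type: IDENTIFIER


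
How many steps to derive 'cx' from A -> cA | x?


Derivation: A => cA => cx
Steps: 2


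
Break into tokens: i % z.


Scan left to right, longest-match per lexeme
Tokens: ID(i), OP(%), ID(z)


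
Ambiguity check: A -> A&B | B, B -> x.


precedence layered via separate nonterminal B: deterministic
Unambiguous


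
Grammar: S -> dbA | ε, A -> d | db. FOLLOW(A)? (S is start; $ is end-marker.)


$ ∈ FOLLOW(S). For each A -> αBβ: add FIRST(β)\{ε} to FOLLOW(B); if β nullable, add FOLLOW(A).
FOLLOW(A) = {$}


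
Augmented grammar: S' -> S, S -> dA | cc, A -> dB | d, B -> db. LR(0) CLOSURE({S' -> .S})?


Start: S' -> .S
For each item with dot before a nonterminal B, add B -> .γ for every B-production
Closure: [S' -> .S, S -> .dA, S -> .cc]


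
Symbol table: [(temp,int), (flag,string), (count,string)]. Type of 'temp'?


Lookup 'temp' → type int


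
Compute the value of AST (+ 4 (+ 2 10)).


Evaluate inner: (+ 2 10) = 12
Evaluate root: (+ 4 12) = 16
Result: 16


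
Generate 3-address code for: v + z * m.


Break into single-operator statements:
t1 = z * m
t2 = v + t1


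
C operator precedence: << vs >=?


'<<' is shift (level 8); '>=' is relational (level 7)
Higher level binds tighter
'<<' has higher precedence than '>='


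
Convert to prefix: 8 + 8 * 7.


'*' binds tighter: tree is (+ 8 (* 8 7))
Prefix: + 8 * 8 7


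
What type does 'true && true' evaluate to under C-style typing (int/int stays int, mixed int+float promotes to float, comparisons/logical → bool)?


Operand types: bool && bool
Rule: logical operators take bool operands and yield bool
Result type: bool


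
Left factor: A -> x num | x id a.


Common prefix: 'x'
Factored: A -> x A', A' -> num | id a


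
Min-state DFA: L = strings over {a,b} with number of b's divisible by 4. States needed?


Track (count of b) mod 4: states 0..3, accept at 0
Minimal DFA: 4 states


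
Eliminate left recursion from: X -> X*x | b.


Left-recursive alternatives: X*x; non-recursive: b
Introduce X': X -> bX', X' -> *xX' | ε


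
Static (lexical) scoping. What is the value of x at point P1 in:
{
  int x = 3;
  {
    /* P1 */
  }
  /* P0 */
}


P1's block does not declare x; resolves to the enclosing declaration at depth 0
x = 3


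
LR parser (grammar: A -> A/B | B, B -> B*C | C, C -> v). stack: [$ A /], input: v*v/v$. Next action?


no handle ('A/' is not any RHS); shift 'v'
Action: shift


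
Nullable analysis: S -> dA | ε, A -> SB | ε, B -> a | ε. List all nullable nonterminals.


A nonterminal is nullable iff some alternative derives ε (directly, or every symbol in it is nullable)
Nullable: {A, B, S}


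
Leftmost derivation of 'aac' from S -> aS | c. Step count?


Derivation: S => aS => aaS => aac
Steps: 3


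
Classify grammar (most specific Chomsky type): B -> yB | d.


Right-linear: every RHS is a terminal or a terminal followed by one nonterminal
Classification: Type 3 (Regular)


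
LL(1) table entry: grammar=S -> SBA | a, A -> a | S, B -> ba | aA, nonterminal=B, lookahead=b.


For [B, b]: 'b' ∈ FIRST(ba)
Entry: B -> ba


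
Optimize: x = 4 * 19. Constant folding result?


4 * 19 = 76 at compile time
Optimized: x = 76


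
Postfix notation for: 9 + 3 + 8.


Left to right (same or higher precedence on left)
Postfix: 9 3 + 8 +


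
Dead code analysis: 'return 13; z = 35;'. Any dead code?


statement follows a return and is unreachable
Dead: 'z = 35'


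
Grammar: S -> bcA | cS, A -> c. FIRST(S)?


Per alternative of S: FIRST(bcA) = {b}; FIRST(cS) = {c}
FIRST(S) = {b, c}


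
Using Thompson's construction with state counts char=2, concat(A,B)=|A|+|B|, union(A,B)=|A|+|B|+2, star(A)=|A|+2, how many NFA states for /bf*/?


Syntax tree has 2 char leaf(s), 0 union(s), 1 star(s)
chars contribute 2×2 = 4; each union adds +2; each star adds +2
Total: 4 + 0 + 2 = 6 states


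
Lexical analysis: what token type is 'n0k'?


Pattern: letter/underscore followed by alphanumerics, not a keyword
Type: IDENTIFIER


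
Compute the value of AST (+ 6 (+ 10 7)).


Evaluate inner: (+ 10 7) = 17
Evaluate root: (+ 6 17) = 23
Result: 23


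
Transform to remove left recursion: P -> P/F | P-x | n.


Left-recursive alternatives: P/F, P-x; non-recursive: n
Introduce P': P -> nP', P' -> /FP' | -xP' | ε


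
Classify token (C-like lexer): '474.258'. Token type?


Pattern: digits with a decimal point
Type: FLOAT_LITERAL


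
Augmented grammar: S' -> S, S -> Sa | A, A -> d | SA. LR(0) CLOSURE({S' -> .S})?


Start: S' -> .S
For each item with dot before a nonterminal B, add B -> .γ for every B-production
Closure: [S' -> .S, S -> .Sa, S -> .A, A -> .d, A -> .SA]


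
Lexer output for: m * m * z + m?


Scan left to right, longest-match per lexeme
Tokens: ID(m), OP(*), ID(m), OP(*), ID(z), OP(+), ID(m)


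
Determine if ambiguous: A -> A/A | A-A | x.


'x/x-x' has two parse trees (no precedence encoded between / and -)
Ambiguous


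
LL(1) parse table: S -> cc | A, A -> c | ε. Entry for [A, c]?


For [A, c]: 'c' ∈ FIRST(c)
Entry: A -> c


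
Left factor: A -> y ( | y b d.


Common prefix: 'y'
Factored: A -> y A', A' -> ( | b d


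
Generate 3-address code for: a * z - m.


Break into single-operator statements:
t1 = a * z
t2 = t1 - m


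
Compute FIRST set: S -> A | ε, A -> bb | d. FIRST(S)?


Per alternative of S: FIRST(A) = {b, d}; FIRST(ε) = {ε}
FIRST(S) = {b, d, ε}


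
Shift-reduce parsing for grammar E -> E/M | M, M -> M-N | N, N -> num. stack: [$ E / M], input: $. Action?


handle 'E/M' on top; lookahead ∈ FOLLOW(E) = {/, $}
Action: reduce (E -> E/M)


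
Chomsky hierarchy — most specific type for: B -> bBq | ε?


Single nonterminal LHS, but b^n q^n is not regular
Classification: Type 2 (Context-Free)


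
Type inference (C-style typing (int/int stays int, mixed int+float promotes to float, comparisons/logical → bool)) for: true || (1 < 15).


Operand types: bool || bool
Rule: logical operators take bool operands and yield bool
Result type: bool


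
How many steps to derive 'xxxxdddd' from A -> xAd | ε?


Derivation: A => xAd => xxAdd => xxxAddd => xxxxAdddd => xxxxdddd
Steps: 5


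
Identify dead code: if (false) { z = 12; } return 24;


condition is constant false, so the whole block is unreachable
Dead: 'if (false) { z = 12; }'


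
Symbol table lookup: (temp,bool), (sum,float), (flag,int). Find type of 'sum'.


Lookup 'sum' → type float


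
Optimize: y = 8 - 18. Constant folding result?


8 - 18 = -10 at compile time
Optimized: y = -10


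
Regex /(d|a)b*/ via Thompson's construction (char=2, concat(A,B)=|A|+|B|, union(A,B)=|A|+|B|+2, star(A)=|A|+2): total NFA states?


Syntax tree has 3 char leaf(s), 1 union(s), 1 star(s)
chars contribute 3×2 = 6; each union adds +2; each star adds +2
Total: 6 + 2 + 2 = 10 states


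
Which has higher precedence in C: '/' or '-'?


'/' is multiplicative (level 10); '-' is additive (level 9)
Higher level binds tighter
'/' has higher precedence than '-'


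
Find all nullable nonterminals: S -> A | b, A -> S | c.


A nonterminal is nullable iff some alternative derives ε (directly, or every symbol in it is nullable)
Nullable: {}


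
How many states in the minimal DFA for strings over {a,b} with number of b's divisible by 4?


Track (count of b) mod 4: states 0..3, accept at 0
Minimal DFA: 4 states


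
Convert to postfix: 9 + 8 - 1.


Left to right (same or higher precedence on left)
Postfix: 9 8 + 1 -


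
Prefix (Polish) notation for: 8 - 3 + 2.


left-to-right (same/higher precedence on left): tree is (+ (- 8 3) 2)
Prefix: + - 8 3 2


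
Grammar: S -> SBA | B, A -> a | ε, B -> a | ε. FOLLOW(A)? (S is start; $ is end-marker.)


$ ∈ FOLLOW(S). For each A -> αBβ: add FIRST(β)\{ε} to FOLLOW(B); if β nullable, add FOLLOW(A).
FOLLOW(A) = {$, a}


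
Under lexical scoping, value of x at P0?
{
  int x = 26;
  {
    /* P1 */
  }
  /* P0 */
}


x declared in the same block as P0
x = 26


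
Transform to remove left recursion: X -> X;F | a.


Left-recursive alternatives: X;F; non-recursive: a
Introduce X': X -> aX', X' -> ;FX' | ε


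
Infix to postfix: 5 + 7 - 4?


Left to right (same or higher precedence on left)
Postfix: 5 7 + 4 -


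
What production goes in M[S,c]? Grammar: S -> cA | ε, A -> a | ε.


For [S, c]: 'c' ∈ FIRST(cA)
Entry: S -> cA


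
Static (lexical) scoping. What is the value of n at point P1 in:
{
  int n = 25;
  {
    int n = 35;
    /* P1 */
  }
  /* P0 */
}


n declared in the same block as P1
n = 35


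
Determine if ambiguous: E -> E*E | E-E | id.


'id*id-id' has two parse trees (no precedence encoded between * and -)
Ambiguous


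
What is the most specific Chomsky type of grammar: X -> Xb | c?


Left-linear: every RHS is a terminal or one nonterminal followed by a terminal
Classification: Type 3 (Regular)


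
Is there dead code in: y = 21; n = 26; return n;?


y is assigned but never read
Dead: 'y = 21'


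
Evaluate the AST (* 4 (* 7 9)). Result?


Evaluate inner: (* 7 9) = 63
Evaluate root: (* 4 63) = 252
Result: 252


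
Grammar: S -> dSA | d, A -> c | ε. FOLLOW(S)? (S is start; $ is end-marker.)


$ ∈ FOLLOW(S). For each A -> αBβ: add FIRST(β)\{ε} to FOLLOW(B); if β nullable, add FOLLOW(A).
FOLLOW(S) = {$, c}


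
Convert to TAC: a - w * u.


Break into single-operator statements:
t1 = w * u
t2 = a - t1


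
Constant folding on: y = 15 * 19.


15 * 19 = 285 at compile time
Optimized: y = 285


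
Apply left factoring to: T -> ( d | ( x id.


Common prefix: '('
Factored: T -> ( T', T' -> d | x id


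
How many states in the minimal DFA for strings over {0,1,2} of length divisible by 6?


Track length mod 6: states 0..5, accept at 0
Minimal DFA: 6 states


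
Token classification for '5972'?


Pattern: digits only
Type: INTEGER_LITERAL


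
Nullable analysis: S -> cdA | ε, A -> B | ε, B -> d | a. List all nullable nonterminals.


A nonterminal is nullable iff some alternative derives ε (directly, or every symbol in it is nullable)
Nullable: {A, S}


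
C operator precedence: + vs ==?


'+' is additive (level 9); '==' is equality (level 6)
Higher level binds tighter
'+' has higher precedence than '=='


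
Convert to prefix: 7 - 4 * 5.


'*' binds tighter: tree is (- 7 (* 4 5))
Prefix: - 7 * 4 5


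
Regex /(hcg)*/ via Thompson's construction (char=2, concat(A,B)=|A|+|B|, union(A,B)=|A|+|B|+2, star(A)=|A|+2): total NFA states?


Syntax tree has 3 char leaf(s), 0 union(s), 1 star(s)
chars contribute 3×2 = 6; each union adds +2; each star adds +2
Total: 6 + 0 + 2 = 8 states


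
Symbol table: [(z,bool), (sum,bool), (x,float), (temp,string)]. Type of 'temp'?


Lookup 'temp' → type string


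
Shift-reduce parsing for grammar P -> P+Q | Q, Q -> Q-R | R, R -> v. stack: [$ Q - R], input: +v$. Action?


handle 'Q-R' on top
Action: reduce (Q -> Q-R)


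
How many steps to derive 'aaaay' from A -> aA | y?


Derivation: A => aA => aaA => aaaA => aaaaA => aaaay
Steps: 5


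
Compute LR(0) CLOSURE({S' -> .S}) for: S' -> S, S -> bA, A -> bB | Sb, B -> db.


Start: S' -> .S
For each item with dot before a nonterminal B, add B -> .γ for every B-production
Closure: [S' -> .S, S -> .bA]


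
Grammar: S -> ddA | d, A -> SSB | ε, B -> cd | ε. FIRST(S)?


Per alternative of S: FIRST(ddA) = {d}; FIRST(d) = {d}
FIRST(S) = {d}


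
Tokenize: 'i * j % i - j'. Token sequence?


Scan left to right, longest-match per lexeme
Tokens: ID(i), OP(*), ID(j), OP(%), ID(i), OP(-), ID(j)


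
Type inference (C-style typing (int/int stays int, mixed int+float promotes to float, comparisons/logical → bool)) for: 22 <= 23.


Operand types: int <= int
Rule: comparison yields bool
Result type: bool


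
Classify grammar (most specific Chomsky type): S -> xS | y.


Right-linear: every RHS is a terminal or a terminal followed by one nonterminal
Classification: Type 3 (Regular)


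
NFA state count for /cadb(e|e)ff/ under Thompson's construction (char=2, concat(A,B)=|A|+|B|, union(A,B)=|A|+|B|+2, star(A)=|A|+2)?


Syntax tree has 8 char leaf(s), 1 union(s), 0 star(s)
chars contribute 8×2 = 16; each union adds +2; each star adds +2
Total: 16 + 2 + 0 = 18 states


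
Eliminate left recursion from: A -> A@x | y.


Left-recursive alternatives: A@x; non-recursive: y
Introduce A': A -> yA', A' -> @xA' | ε


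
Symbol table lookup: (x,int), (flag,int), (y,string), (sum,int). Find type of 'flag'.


Lookup 'flag' → type int


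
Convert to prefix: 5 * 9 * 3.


left-to-right (same/higher precedence on left): tree is (* (* 5 9) 3)
Prefix: * * 5 9 3


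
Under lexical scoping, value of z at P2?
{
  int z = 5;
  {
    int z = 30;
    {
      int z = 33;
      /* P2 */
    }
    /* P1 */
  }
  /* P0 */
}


z declared in the same block as P2
z = 33


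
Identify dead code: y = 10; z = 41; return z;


y is assigned but never read
Dead: 'y = 10'


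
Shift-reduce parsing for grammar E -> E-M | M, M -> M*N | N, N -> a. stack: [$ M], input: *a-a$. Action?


shift '*' to continue M -> M*N
Action: shift


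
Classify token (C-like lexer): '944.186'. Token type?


Pattern: digits with a decimal point
Type: FLOAT_LITERAL


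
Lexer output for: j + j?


Scan left to right, longest-match per lexeme
Tokens: ID(j), OP(+), ID(j)


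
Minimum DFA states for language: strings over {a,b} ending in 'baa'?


Track the longest suffix of input matching a prefix of 'baa': 4 classes (prefixes of length 0..3)
Minimal DFA: 4 states


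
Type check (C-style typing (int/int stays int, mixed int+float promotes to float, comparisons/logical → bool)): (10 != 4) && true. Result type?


Operand types: bool && bool
Rule: logical operators take bool operands and yield bool
Result type: bool


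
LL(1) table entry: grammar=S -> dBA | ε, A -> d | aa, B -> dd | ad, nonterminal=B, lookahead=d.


For [B, d]: 'd' ∈ FIRST(dd)
Entry: B -> dd


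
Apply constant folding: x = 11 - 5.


11 - 5 = 6 at compile time
Optimized: x = 6


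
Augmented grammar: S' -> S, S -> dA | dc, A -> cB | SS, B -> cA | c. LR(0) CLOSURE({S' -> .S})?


Start: S' -> .S
For each item with dot before a nonterminal B, add B -> .γ for every B-production
Closure: [S' -> .S, S -> .dA, S -> .dc]


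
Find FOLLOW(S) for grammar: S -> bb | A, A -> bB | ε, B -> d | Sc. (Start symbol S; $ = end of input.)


$ ∈ FOLLOW(S). For each A -> αBβ: add FIRST(β)\{ε} to FOLLOW(B); if β nullable, add FOLLOW(A).
FOLLOW(S) = {$, c}


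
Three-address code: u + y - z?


Break into single-operator statements:
t1 = u + y
t2 = t1 - z


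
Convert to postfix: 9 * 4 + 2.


Left to right (same or higher precedence on left)
Postfix: 9 4 * 2 +


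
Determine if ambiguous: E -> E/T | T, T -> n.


precedence layered via separate nonterminal T: deterministic
Unambiguous


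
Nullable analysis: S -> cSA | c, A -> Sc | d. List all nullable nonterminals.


A nonterminal is nullable iff some alternative derives ε (directly, or every symbol in it is nullable)
Nullable: {}


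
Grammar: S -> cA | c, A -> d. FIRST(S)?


Per alternative of S: FIRST(cA) = {c}; FIRST(c) = {c}
FIRST(S) = {c}


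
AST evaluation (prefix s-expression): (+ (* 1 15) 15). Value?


Evaluate inner: (* 1 15) = 15
Evaluate root: (+ 15 15) = 30
Result: 30


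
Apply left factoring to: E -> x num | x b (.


Common prefix: 'x'
Factored: E -> x E', E' -> num | b (


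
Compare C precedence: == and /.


'/' is multiplicative (level 10); '==' is equality (level 6)
Higher level binds tighter
'/' has higher precedence than '=='


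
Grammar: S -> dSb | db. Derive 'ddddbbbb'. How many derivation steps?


Derivation: S => dSb => ddSbb => dddSbbb => ddddbbbb
Steps: 4


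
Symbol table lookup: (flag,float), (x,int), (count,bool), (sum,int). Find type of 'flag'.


Lookup 'flag' → type float


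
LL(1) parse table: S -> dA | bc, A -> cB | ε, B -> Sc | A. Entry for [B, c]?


For [B, c]: 'c' ∈ FIRST(A)
Entry: B -> A


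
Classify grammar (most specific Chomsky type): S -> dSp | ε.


Single nonterminal LHS, but d^n p^n is not regular
Classification: Type 2 (Context-Free)


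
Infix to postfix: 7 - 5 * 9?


* has higher precedence, evaluate 5*9 first
Postfix: 7 5 9 * -


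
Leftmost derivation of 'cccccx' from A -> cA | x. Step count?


Derivation: A => cA => ccA => cccA => ccccA => cccccA => cccccx
Steps: 6


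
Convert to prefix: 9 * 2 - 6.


left-to-right (same/higher precedence on left): tree is (- (* 9 2) 6)
Prefix: - * 9 2 6


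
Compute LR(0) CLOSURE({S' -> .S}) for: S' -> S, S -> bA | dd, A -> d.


Start: S' -> .S
For each item with dot before a nonterminal B, add B -> .γ for every B-production
Closure: [S' -> .S, S -> .bA, S -> .dd]


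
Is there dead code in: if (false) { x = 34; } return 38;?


condition is constant false, so the whole block is unreachable
Dead: 'if (false) { x = 34; }'


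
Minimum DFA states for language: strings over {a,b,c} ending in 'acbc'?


Track the longest suffix of input matching a prefix of 'acbc': 5 classes (prefixes of length 0..4)
Minimal DFA: 5 states


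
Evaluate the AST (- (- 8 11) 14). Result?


Evaluate inner: (- 8 11) = -3
Evaluate root: (- -3 14) = -17
Result: -17


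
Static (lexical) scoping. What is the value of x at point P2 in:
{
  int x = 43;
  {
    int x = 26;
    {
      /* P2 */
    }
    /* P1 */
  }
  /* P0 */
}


P2's block does not declare x; resolves to the enclosing declaration at depth 1
x = 26


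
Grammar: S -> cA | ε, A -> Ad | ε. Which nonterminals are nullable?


A nonterminal is nullable iff some alternative derives ε (directly, or every symbol in it is nullable)
Nullable: {A, S}


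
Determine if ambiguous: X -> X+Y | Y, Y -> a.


precedence layered via separate nonterminal Y: deterministic
Unambiguous


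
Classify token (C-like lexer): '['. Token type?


Pattern: delimiter/punctuation
Type: PUNCTUATION


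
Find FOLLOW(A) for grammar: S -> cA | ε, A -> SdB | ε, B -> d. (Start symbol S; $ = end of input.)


$ ∈ FOLLOW(S). For each A -> αBβ: add FIRST(β)\{ε} to FOLLOW(B); if β nullable, add FOLLOW(A).
FOLLOW(A) = {$, d}


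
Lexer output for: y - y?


Scan left to right, longest-match per lexeme
Tokens: ID(y), OP(-), ID(y)


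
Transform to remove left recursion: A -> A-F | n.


Left-recursive alternatives: A-F; non-recursive: n
Introduce A': A -> nA', A' -> -FA' | ε


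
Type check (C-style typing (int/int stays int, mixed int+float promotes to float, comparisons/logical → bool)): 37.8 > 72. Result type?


Operand types: float > int
Rule: comparison yields bool
Result type: bool


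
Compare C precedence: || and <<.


'<<' is shift (level 8); '||' is logical OR (level 1)
Higher level binds tighter
'<<' has higher precedence than '||'


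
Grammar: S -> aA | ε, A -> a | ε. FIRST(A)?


Per alternative of A: FIRST(a) = {a}; FIRST(ε) = {ε}
FIRST(A) = {a, ε}


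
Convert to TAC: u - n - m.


Break into single-operator statements:
t1 = u - n
t2 = t1 - m


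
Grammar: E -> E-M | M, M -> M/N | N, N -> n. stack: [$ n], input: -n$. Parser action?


'n' on top is the handle for N -> n
Action: reduce (N -> n)


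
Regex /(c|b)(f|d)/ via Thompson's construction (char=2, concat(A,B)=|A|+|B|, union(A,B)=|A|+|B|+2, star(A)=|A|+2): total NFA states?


Syntax tree has 4 char leaf(s), 2 union(s), 0 star(s)
chars contribute 4×2 = 8; each union adds +2; each star adds +2
Total: 8 + 4 + 0 = 12 states


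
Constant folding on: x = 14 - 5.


14 - 5 = 9 at compile time
Optimized: x = 9


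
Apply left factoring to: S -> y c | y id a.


Common prefix: 'y'
Factored: S -> y S', S' -> c | id a


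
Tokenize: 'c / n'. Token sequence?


Scan left to right, longest-match per lexeme
Tokens: ID(c), OP(/), ID(n)


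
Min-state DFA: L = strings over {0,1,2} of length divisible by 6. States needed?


Track length mod 6: states 0..5, accept at 0
Minimal DFA: 6 states


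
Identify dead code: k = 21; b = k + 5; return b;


k is read by b's definition; b is returned
No dead code


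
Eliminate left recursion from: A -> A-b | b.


Left-recursive alternatives: A-b; non-recursive: b
Introduce A': A -> bA', A' -> -bA' | ε


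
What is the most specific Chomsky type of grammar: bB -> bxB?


LHS has context (more than one symbol) and |LHS| ≤ |RHS|
Classification: Type 1 (Context-Sensitive)


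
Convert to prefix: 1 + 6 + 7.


left-to-right (same/higher precedence on left): tree is (+ (+ 1 6) 7)
Prefix: + + 1 6 7


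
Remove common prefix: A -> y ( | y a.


Common prefix: 'y'
Factored: A -> y A', A' -> ( | a


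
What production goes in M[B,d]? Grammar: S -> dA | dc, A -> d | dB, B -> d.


For [B, d]: 'd' ∈ FIRST(d)
Entry: B -> d


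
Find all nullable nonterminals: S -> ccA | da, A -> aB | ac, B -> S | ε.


A nonterminal is nullable iff some alternative derives ε (directly, or every symbol in it is nullable)
Nullable: {B}


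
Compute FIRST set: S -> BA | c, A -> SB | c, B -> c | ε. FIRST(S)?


Per alternative of S: FIRST(BA) = {c}; FIRST(c) = {c}
FIRST(S) = {c}


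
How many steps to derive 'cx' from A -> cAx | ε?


Derivation: A => cAx => cx
Steps: 2


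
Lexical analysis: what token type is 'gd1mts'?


Pattern: letter/underscore followed by alphanumerics, not a keyword
Type: IDENTIFIER


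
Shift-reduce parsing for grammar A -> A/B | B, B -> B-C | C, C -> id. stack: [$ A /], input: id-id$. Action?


no handle ('A/' is not any RHS); shift 'id'
Action: shift


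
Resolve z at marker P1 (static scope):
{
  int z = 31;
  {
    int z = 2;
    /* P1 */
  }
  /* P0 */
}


z declared in the same block as P1
z = 2


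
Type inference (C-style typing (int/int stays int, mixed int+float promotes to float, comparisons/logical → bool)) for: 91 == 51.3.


Operand types: int == float
Rule: comparison yields bool
Result type: bool


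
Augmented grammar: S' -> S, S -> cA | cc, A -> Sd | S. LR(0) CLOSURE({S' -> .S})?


Start: S' -> .S
For each item with dot before a nonterminal B, add B -> .γ for every B-production
Closure: [S' -> .S, S -> .cA, S -> .cc]


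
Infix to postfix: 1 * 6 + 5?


Left to right (same or higher precedence on left)
Postfix: 1 6 * 5 +


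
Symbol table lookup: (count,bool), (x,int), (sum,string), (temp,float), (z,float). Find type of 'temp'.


Lookup 'temp' → type float


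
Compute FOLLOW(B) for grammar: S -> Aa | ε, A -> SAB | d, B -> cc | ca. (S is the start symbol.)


$ ∈ FOLLOW(S). For each A -> αBβ: add FIRST(β)\{ε} to FOLLOW(B); if β nullable, add FOLLOW(A).
FOLLOW(B) = {a, c}
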